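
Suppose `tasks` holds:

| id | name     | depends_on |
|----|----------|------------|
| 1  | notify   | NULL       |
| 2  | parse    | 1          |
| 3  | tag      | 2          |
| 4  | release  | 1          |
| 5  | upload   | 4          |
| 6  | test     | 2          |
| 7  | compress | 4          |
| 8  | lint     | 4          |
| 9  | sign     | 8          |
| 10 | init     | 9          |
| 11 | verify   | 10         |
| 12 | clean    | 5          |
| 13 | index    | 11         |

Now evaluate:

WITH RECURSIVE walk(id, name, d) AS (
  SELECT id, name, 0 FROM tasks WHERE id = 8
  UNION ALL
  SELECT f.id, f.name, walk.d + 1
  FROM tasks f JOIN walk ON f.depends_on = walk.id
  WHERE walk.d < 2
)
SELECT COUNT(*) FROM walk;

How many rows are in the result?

Base: id=8 (lint) at d 0.
Iteration 1: rows with depends_on in {8} -> sign (id 9, d 1).
Iteration 2: rows with depends_on in {9} -> init (id 10, d 2).
Iteration 3: d < 2 fails for all current rows; recursion stops.
Total rows emitted: 3.

3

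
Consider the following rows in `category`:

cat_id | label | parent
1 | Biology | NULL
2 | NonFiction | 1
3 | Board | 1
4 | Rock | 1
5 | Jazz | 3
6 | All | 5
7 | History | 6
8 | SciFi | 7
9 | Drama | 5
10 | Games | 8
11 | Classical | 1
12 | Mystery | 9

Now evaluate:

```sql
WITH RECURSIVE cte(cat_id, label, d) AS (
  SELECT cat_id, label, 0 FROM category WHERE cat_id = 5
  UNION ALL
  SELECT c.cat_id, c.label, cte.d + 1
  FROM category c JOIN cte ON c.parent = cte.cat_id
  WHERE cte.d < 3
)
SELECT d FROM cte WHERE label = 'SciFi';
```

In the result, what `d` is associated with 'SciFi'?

3

Base: cat_id=5 (Jazz) at d 0.
Iteration 1: rows with parent in {5} -> All (id 6, d 1), Drama (id 9, d 1).
Iteration 2: rows with parent in {6,9} -> History (id 7, d 2), Mystery (id 12, d 2).
Iteration 3: rows with parent in {7,12} -> SciFi (id 8, d 3).
Iteration 4: d < 3 fails for all current rows; recursion stops.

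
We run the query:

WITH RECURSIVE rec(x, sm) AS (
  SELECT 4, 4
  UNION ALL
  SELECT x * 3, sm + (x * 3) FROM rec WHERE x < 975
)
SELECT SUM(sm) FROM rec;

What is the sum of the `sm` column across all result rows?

6544

Base: x=4, sm=4.
Iteration 1: 4 < 975 holds -> x = 4 * 3 = 12, sm = 4 + 12 = 16.
Iteration 2: 12 < 975 holds -> x = 12 * 3 = 36, sm = 16 + 36 = 52.
Iteration 3: 36 < 975 holds -> x = 36 * 3 = 108, sm = 52 + 108 = 160.
Iteration 4: 108 < 975 holds -> x = 108 * 3 = 324, sm = 160 + 324 = 484.
Iteration 5: 324 < 975 holds -> x = 324 * 3 = 972, sm = 484 + 972 = 1456.
Iteration 6: 972 < 975 holds -> x = 972 * 3 = 2916, sm = 1456 + 2916 = 4372.
Iteration 7: 2916 < 975 fails; recursion stops.
SUM(sm) = 4 + 16 + 52 + 160 + 484 + 1456 + 4372 = 6544.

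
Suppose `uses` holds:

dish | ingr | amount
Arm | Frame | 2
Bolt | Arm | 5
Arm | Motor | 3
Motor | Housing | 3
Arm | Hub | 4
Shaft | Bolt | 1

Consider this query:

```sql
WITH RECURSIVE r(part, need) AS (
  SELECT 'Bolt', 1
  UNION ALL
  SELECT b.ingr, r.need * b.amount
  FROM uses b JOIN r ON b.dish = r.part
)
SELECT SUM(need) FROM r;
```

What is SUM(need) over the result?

Base: (Bolt, need=1).
Iteration 1: components of {Bolt} -> Arm = 1*5 = 5.
Iteration 2: components of {Arm} -> Frame = 5*2 = 10, Hub = 5*4 = 20, Motor = 5*3 = 15.
Iteration 3: components of {Frame,Hub,Motor} -> Housing = 15*3 = 45.
Iteration 4: no further components; recursion stops.
SUM(need) = 1 + 5 + 15 + 20 + 10 + 45 = 96.

96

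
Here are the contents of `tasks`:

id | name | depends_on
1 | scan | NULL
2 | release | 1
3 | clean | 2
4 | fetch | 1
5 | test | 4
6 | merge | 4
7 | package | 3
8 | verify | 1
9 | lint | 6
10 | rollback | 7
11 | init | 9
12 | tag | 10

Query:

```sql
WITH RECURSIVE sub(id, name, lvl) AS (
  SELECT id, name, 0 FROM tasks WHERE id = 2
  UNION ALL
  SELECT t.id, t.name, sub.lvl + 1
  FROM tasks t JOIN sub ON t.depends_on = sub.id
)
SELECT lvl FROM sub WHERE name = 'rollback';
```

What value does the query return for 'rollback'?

Base: id=2 (release) at lvl 0.
Iteration 1: rows with depends_on in {2} -> clean (id 3, lvl 1).
Iteration 2: rows with depends_on in {3} -> package (id 7, lvl 2).
Iteration 3: rows with depends_on in {7} -> rollback (id 10, lvl 3).
Iteration 4: rows with depends_on in {10} -> tag (id 12, lvl 4).
Iteration 5: no rows with depends_on in {12}; recursion stops.

3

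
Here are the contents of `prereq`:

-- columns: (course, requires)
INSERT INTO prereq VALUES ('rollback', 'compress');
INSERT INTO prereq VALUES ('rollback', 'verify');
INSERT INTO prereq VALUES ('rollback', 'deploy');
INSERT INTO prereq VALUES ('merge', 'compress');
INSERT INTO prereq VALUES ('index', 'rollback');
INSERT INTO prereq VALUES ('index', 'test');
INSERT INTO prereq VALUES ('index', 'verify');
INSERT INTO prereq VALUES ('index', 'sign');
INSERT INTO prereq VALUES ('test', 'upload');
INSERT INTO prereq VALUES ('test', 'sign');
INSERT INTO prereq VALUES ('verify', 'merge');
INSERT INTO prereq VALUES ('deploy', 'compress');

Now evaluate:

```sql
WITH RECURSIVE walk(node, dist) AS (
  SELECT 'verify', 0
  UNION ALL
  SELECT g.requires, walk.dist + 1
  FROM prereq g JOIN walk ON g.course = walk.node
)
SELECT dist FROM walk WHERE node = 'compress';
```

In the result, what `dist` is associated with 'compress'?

2

Base: (verify, dist=0).
Iteration 1: edges from {verify} -> (merge, dist=1).
Iteration 2: edges from {merge} -> (compress, dist=2).
Iteration 3: no outgoing edges from {compress}; recursion stops.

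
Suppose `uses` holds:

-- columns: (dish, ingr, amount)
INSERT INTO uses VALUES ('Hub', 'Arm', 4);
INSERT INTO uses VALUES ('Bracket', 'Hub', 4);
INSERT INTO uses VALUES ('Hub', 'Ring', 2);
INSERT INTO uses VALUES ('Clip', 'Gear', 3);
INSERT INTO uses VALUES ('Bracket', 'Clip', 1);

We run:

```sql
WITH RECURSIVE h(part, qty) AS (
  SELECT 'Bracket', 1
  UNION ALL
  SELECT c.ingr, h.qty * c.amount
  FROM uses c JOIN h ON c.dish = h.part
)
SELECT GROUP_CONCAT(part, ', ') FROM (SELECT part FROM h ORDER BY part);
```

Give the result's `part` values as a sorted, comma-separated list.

Base: (Bracket, qty=1).
Iteration 1: components of {Bracket} -> Clip = 1*1 = 1, Hub = 1*4 = 4.
Iteration 2: components of {Clip,Hub} -> Arm = 4*4 = 16, Gear = 1*3 = 3, Ring = 4*2 = 8.
Iteration 3: no further components; recursion stops.

Arm, Bracket, Clip, Gear, Hub, Ring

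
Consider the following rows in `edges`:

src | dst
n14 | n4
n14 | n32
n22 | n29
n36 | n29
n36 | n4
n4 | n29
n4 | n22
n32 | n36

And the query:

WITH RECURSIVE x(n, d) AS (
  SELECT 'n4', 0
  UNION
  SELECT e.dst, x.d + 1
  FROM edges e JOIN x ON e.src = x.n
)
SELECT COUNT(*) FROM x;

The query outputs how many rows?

Base: (n4, d=0).
Iteration 1: edges from {n4} -> (n22, d=1), (n29, d=1).
Iteration 2: edges from {n22,n29} -> (n29, d=2).
Iteration 3: no outgoing edges from {n29}; recursion stops.
Total rows emitted: 4.

4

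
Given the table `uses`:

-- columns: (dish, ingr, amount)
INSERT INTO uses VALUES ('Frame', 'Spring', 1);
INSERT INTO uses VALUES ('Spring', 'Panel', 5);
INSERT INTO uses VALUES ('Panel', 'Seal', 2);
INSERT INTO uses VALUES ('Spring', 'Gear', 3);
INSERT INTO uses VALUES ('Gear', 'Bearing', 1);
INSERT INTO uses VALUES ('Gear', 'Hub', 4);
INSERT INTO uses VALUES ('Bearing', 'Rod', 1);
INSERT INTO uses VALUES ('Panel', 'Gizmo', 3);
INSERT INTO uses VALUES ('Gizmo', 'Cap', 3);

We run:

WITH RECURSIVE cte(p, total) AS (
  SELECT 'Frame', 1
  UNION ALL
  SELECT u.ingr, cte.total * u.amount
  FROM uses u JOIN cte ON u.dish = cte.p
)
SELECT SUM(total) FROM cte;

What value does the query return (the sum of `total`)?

Base: (Frame, total=1).
Iteration 1: components of {Frame} -> Spring = 1*1 = 1.
Iteration 2: components of {Spring} -> Gear = 1*3 = 3, Panel = 1*5 = 5.
Iteration 3: components of {Gear,Panel} -> Bearing = 3*1 = 3, Gizmo = 5*3 = 15, Hub = 3*4 = 12, Seal = 5*2 = 10.
Iteration 4: components of {Bearing,Gizmo,Hub,Seal} -> Cap = 15*3 = 45, Rod = 3*1 = 3.
Iteration 5: no further components; recursion stops.
SUM(total) = 1 + 1 + 5 + 3 + 10 + 15 + 3 + 12 + 45 + 3 = 98.

98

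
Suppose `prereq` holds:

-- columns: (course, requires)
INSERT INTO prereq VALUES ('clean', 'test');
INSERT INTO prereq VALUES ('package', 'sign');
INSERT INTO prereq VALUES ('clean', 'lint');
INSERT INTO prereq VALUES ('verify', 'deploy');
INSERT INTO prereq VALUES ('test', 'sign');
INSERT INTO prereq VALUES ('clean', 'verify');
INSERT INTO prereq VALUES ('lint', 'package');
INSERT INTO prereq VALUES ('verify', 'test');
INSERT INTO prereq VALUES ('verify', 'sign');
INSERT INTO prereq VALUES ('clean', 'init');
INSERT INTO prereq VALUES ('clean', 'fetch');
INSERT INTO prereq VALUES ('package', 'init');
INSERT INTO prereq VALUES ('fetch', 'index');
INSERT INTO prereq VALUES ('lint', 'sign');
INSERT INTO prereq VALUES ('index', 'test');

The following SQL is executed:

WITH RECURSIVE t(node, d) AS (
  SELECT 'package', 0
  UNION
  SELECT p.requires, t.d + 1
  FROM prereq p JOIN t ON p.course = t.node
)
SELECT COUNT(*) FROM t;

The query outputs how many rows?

Base: (package, d=0).
Iteration 1: edges from {package} -> (init, d=1), (sign, d=1).
Iteration 2: no outgoing edges from {init,sign}; recursion stops.
Total rows emitted: 3.

3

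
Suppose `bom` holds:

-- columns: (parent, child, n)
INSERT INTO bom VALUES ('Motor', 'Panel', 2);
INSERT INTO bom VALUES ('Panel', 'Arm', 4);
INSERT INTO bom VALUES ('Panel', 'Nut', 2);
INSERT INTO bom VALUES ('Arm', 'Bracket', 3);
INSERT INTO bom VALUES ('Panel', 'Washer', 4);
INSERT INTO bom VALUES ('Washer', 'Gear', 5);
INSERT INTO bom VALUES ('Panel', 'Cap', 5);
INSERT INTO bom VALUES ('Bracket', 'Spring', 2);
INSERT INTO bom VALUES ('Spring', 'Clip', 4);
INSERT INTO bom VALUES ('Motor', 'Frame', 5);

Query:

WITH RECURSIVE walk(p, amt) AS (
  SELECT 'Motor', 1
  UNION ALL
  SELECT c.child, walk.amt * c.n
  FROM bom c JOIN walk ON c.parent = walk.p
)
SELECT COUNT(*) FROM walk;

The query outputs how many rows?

11

Base: (Motor, amt=1).
Iteration 1: components of {Motor} -> Frame = 1*5 = 5, Panel = 1*2 = 2.
Iteration 2: components of {Frame,Panel} -> Arm = 2*4 = 8, Cap = 2*5 = 10, Nut = 2*2 = 4, Washer = 2*4 = 8.
Iteration 3: components of {Arm,Cap,Nut,Washer} -> Bracket = 8*3 = 24, Gear = 8*5 = 40.
Iteration 4: components of {Bracket,Gear} -> Spring = 24*2 = 48.
Iteration 5: components of {Spring} -> Clip = 48*4 = 192.
Iteration 6: no further components; recursion stops.
Total rows emitted: 11.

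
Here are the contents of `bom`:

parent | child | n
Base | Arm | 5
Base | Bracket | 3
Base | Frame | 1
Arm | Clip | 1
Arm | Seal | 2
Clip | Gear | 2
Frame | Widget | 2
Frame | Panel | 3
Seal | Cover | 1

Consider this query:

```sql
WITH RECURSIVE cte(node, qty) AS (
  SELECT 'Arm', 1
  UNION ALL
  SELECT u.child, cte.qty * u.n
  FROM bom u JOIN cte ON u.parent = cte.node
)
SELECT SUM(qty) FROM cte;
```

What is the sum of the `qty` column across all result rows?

Base: (Arm, qty=1).
Iteration 1: components of {Arm} -> Clip = 1*1 = 1, Seal = 1*2 = 2.
Iteration 2: components of {Clip,Seal} -> Cover = 2*1 = 2, Gear = 1*2 = 2.
Iteration 3: no further components; recursion stops.
SUM(qty) = 1 + 1 + 2 + 2 + 2 = 8.

8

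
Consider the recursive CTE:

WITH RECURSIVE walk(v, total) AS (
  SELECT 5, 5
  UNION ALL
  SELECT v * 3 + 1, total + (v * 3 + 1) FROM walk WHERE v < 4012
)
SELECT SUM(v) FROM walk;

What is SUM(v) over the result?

18036

Base: v=5, total=5.
Iteration 1: 5 < 4012 holds -> v = 5 * 3 + 1 = 16, total = 5 + 16 = 21.
Iteration 2: 16 < 4012 holds -> v = 16 * 3 + 1 = 49, total = 21 + 49 = 70.
Iteration 3: 49 < 4012 holds -> v = 49 * 3 + 1 = 148, total = 70 + 148 = 218.
Iteration 4: 148 < 4012 holds -> v = 148 * 3 + 1 = 445, total = 218 + 445 = 663.
Iteration 5: 445 < 4012 holds -> v = 445 * 3 + 1 = 1336, total = 663 + 1336 = 1999.
Iteration 6: 1336 < 4012 holds -> v = 1336 * 3 + 1 = 4009, total = 1999 + 4009 = 6008.
Iteration 7: 4009 < 4012 holds -> v = 4009 * 3 + 1 = 12028, total = 6008 + 12028 = 18036.
Iteration 8: 12028 < 4012 fails; recursion stops.
SUM(v) = 5 + 16 + 49 + 148 + 445 + 1336 + 4009 + 12028 = 18036.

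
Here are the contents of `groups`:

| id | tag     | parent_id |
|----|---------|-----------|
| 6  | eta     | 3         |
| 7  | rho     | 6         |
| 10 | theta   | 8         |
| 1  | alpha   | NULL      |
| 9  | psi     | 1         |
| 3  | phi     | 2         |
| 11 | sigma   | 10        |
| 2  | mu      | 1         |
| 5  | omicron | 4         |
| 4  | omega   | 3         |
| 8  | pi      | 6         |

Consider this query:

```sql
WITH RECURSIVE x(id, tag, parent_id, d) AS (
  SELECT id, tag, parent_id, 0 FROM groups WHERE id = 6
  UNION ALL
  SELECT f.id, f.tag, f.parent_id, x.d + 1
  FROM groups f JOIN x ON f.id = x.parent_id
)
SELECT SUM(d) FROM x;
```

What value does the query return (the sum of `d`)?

6

Base: id=6 (eta), parent_id=3, d 0.
Iteration 1: join on id=3 -> phi (id 3, parent_id=2, d 1).
Iteration 2: join on id=2 -> mu (id 2, parent_id=1, d 2).
Iteration 3: join on id=1 -> alpha (id 1, parent_id=NULL, d 3).
Iteration 4: parent_id is NULL; no match; recursion stops.
SUM(d) = 0 + 1 + 2 + 3 = 6.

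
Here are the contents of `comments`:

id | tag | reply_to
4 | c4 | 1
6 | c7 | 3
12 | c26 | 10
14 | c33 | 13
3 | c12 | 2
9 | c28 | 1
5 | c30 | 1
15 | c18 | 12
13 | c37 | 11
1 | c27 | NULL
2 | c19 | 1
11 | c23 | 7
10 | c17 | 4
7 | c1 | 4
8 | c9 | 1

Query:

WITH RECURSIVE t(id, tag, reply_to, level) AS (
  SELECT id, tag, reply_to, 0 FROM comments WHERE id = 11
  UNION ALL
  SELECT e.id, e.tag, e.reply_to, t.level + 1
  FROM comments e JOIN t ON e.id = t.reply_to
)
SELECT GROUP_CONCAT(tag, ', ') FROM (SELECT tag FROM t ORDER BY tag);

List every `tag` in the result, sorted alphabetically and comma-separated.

Base: id=11 (c23), reply_to=7, level 0.
Iteration 1: join on id=7 -> c1 (id 7, reply_to=4, level 1).
Iteration 2: join on id=4 -> c4 (id 4, reply_to=1, level 2).
Iteration 3: join on id=1 -> c27 (id 1, reply_to=NULL, level 3).
Iteration 4: reply_to is NULL; no match; recursion stops.

c1, c23, c27, c4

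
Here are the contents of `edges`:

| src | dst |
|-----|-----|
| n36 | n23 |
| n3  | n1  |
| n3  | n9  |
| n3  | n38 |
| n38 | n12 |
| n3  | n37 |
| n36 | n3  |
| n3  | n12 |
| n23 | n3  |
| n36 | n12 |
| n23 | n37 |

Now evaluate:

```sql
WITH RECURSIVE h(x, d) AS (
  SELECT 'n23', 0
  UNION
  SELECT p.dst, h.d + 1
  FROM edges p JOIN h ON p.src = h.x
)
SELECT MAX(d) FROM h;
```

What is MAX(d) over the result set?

Base: (n23, d=0).
Iteration 1: edges from {n23} -> (n3, d=1), (n37, d=1).
Iteration 2: edges from {n3,n37} -> (n1, d=2), (n12, d=2), (n37, d=2), (n38, d=2), (n9, d=2).
Iteration 3: edges from {n1,n12,n37,n38,n9} -> (n12, d=3).
Iteration 4: no outgoing edges from {n12}; recursion stops.
d values: 0, 1, 1, 2, 2, 2, 2, 2, 3; the maximum is 3.

3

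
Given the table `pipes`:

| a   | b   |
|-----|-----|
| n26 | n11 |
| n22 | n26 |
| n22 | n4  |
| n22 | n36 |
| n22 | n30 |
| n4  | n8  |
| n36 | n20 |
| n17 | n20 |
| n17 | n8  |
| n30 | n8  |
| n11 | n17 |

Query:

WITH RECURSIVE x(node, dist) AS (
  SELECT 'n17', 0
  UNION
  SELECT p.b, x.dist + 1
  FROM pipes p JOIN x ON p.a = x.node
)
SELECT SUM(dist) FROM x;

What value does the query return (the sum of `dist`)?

Base: (n17, dist=0).
Iteration 1: edges from {n17} -> (n20, dist=1), (n8, dist=1).
Iteration 2: no outgoing edges from {n20,n8}; recursion stops.
SUM(dist) = 0 + 1 + 1 = 2.

2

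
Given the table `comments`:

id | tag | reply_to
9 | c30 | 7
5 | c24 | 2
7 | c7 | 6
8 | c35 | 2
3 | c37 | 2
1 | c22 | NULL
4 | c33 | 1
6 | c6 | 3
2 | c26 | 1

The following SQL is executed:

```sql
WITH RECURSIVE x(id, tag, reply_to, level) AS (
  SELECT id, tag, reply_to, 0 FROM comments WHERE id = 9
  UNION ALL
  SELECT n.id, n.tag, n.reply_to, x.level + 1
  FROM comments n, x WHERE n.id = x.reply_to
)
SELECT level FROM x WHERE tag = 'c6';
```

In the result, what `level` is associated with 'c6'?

Base: id=9 (c30), reply_to=7, level 0.
Iteration 1: join on id=7 -> c7 (id 7, reply_to=6, level 1).
Iteration 2: join on id=6 -> c6 (id 6, reply_to=3, level 2).
Iteration 3: join on id=3 -> c37 (id 3, reply_to=2, level 3).
Iteration 4: join on id=2 -> c26 (id 2, reply_to=1, level 4).
Iteration 5: join on id=1 -> c22 (id 1, reply_to=NULL, level 5).
Iteration 6: reply_to is NULL; no match; recursion stops.

2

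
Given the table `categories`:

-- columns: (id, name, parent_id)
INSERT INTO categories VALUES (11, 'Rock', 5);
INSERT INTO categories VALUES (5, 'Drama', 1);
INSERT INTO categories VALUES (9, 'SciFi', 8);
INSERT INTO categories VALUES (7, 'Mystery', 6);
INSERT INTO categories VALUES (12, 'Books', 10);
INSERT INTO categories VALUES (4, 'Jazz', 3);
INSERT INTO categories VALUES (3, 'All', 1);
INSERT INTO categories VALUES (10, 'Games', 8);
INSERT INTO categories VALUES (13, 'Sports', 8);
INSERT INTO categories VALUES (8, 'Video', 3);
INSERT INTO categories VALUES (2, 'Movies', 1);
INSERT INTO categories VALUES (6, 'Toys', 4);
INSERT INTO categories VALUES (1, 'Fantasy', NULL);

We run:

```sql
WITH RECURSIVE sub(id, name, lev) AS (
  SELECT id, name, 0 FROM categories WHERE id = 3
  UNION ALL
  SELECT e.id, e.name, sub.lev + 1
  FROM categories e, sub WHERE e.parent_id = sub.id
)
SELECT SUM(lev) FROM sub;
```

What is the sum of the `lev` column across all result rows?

Base: id=3 (All) at lev 0.
Iteration 1: rows with parent_id in {3} -> Jazz (id 4, lev 1), Video (id 8, lev 1).
Iteration 2: rows with parent_id in {4,8} -> Toys (id 6, lev 2), SciFi (id 9, lev 2), Games (id 10, lev 2), Sports (id 13, lev 2).
Iteration 3: rows with parent_id in {6,9,10,13} -> Mystery (id 7, lev 3), Books (id 12, lev 3).
Iteration 4: no rows with parent_id in {7,12}; recursion stops.
SUM(lev) = 0 + 1 + 1 + 2 + 2 + 2 + 2 + 3 + 3 = 16.

16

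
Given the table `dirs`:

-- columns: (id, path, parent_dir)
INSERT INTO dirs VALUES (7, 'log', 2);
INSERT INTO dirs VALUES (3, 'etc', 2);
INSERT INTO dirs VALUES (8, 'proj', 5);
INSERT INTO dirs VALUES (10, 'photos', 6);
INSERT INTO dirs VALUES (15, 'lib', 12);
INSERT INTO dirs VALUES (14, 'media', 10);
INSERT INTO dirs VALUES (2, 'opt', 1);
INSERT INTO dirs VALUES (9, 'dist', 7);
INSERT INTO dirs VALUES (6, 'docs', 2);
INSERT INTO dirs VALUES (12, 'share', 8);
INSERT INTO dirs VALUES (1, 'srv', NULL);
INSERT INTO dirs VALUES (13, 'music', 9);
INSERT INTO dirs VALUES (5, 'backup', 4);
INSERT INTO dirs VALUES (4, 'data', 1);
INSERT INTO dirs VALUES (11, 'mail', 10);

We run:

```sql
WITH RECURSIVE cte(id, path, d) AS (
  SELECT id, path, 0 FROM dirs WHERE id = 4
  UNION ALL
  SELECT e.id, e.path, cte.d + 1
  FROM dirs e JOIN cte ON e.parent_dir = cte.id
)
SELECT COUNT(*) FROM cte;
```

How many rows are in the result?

Base: id=4 (data) at d 0.
Iteration 1: rows with parent_dir in {4} -> backup (id 5, d 1).
Iteration 2: rows with parent_dir in {5} -> proj (id 8, d 2).
Iteration 3: rows with parent_dir in {8} -> share (id 12, d 3).
Iteration 4: rows with parent_dir in {12} -> lib (id 15, d 4).
Iteration 5: no rows with parent_dir in {15}; recursion stops.
Total rows emitted: 5.

5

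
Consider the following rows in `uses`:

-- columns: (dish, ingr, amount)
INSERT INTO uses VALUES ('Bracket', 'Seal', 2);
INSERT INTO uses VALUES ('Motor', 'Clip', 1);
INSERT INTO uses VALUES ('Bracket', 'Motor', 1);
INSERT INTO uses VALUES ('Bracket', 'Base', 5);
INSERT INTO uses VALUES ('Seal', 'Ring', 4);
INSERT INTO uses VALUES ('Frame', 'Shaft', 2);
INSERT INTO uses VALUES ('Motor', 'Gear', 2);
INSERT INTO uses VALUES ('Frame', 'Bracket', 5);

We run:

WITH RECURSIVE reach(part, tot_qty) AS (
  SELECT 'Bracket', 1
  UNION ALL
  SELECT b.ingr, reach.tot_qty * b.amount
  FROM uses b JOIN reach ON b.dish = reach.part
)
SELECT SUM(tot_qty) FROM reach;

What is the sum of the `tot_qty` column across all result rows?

Base: (Bracket, tot_qty=1).
Iteration 1: components of {Bracket} -> Base = 1*5 = 5, Motor = 1*1 = 1, Seal = 1*2 = 2.
Iteration 2: components of {Base,Motor,Seal} -> Clip = 1*1 = 1, Gear = 1*2 = 2, Ring = 2*4 = 8.
Iteration 3: no further components; recursion stops.
SUM(tot_qty) = 1 + 2 + 5 + 1 + 8 + 1 + 2 = 20.

20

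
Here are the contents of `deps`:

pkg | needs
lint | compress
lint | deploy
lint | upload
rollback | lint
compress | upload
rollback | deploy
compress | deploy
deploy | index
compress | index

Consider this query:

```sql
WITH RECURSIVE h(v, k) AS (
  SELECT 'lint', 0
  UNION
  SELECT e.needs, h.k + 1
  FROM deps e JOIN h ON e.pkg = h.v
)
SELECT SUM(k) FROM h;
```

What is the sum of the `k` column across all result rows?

Base: (lint, k=0).
Iteration 1: edges from {lint} -> (compress, k=1), (deploy, k=1), (upload, k=1).
Iteration 2: edges from {compress,deploy,upload} -> (deploy, k=2), (index, k=2), (upload, k=2). [UNION drops 1 duplicate row(s)]
Iteration 3: edges from {deploy,index,upload} -> (index, k=3).
Iteration 4: no outgoing edges from {index}; recursion stops.
SUM(k) = 0 + 1 + 1 + 1 + 2 + 2 + 2 + 3 = 12.

12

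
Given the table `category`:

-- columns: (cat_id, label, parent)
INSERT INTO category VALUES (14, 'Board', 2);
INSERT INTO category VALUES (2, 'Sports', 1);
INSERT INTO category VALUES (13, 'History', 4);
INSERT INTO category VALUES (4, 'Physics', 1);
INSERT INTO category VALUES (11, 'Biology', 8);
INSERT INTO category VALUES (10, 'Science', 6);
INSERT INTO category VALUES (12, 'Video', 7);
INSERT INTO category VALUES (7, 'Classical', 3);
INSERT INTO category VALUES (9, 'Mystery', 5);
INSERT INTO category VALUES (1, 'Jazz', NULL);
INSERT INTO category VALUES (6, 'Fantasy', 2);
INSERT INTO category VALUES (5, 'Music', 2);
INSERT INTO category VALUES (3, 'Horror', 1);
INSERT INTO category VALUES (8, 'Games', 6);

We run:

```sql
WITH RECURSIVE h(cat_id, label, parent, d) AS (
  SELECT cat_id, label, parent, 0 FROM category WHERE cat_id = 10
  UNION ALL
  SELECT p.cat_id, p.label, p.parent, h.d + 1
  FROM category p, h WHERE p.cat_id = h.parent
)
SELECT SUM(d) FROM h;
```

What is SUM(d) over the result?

Base: cat_id=10 (Science), parent=6, d 0.
Iteration 1: join on cat_id=6 -> Fantasy (id 6, parent=2, d 1).
Iteration 2: join on cat_id=2 -> Sports (id 2, parent=1, d 2).
Iteration 3: join on cat_id=1 -> Jazz (id 1, parent=NULL, d 3).
Iteration 4: parent is NULL; no match; recursion stops.
SUM(d) = 0 + 1 + 2 + 3 = 6.

6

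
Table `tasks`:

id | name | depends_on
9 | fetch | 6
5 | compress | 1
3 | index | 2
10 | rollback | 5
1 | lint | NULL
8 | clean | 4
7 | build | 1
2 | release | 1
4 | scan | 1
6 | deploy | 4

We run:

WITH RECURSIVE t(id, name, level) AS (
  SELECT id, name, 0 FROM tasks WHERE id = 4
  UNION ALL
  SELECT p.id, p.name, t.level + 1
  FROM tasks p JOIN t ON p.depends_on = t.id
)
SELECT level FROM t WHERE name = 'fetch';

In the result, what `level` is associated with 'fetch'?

2

Base: id=4 (scan) at level 0.
Iteration 1: rows with depends_on in {4} -> deploy (id 6, level 1), clean (id 8, level 1).
Iteration 2: rows with depends_on in {6,8} -> fetch (id 9, level 2).
Iteration 3: no rows with depends_on in {9}; recursion stops.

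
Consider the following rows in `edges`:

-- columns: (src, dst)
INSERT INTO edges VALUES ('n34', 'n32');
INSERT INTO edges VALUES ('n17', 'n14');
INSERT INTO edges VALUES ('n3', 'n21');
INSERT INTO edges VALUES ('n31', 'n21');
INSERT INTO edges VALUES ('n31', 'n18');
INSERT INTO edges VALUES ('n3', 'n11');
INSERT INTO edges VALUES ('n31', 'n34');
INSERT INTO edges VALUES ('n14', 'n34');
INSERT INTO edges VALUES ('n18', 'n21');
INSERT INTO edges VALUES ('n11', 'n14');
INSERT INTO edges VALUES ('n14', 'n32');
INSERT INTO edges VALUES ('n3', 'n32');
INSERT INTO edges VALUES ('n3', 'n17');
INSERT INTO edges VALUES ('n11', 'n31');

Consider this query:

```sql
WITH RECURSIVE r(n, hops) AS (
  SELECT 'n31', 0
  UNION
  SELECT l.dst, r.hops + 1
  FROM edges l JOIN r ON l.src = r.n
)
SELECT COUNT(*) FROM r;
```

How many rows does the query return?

Base: (n31, hops=0).
Iteration 1: edges from {n31} -> (n18, hops=1), (n21, hops=1), (n34, hops=1).
Iteration 2: edges from {n18,n21,n34} -> (n21, hops=2), (n32, hops=2).
Iteration 3: no outgoing edges from {n21,n32}; recursion stops.
Total rows emitted: 6.

6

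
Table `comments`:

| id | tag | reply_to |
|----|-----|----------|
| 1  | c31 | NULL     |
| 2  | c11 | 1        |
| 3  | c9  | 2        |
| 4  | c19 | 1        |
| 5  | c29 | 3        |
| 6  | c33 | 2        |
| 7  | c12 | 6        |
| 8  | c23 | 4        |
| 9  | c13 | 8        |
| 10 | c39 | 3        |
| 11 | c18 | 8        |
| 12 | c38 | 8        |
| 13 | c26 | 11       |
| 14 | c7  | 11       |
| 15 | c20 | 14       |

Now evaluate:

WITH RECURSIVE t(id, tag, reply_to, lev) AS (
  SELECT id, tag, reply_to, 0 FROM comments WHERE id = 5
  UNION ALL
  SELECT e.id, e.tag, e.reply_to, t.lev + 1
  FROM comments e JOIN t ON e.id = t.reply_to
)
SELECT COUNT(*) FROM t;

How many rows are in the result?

Base: id=5 (c29), reply_to=3, lev 0.
Iteration 1: join on id=3 -> c9 (id 3, reply_to=2, lev 1).
Iteration 2: join on id=2 -> c11 (id 2, reply_to=1, lev 2).
Iteration 3: join on id=1 -> c31 (id 1, reply_to=NULL, lev 3).
Iteration 4: reply_to is NULL; no match; recursion stops.
Total rows emitted: 4.

4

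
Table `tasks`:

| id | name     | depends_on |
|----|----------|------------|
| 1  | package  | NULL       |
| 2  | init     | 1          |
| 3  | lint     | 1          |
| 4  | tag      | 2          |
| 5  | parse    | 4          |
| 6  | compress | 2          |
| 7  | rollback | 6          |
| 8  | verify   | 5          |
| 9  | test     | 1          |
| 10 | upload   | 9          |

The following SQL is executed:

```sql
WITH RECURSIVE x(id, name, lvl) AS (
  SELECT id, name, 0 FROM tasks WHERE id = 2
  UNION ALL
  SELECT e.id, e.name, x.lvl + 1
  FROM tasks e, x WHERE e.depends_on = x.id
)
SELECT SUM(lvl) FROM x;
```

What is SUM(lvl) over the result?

9

Base: id=2 (init) at lvl 0.
Iteration 1: rows with depends_on in {2} -> tag (id 4, lvl 1), compress (id 6, lvl 1).
Iteration 2: rows with depends_on in {4,6} -> parse (id 5, lvl 2), rollback (id 7, lvl 2).
Iteration 3: rows with depends_on in {5,7} -> verify (id 8, lvl 3).
Iteration 4: no rows with depends_on in {8}; recursion stops.
SUM(lvl) = 0 + 1 + 1 + 2 + 2 + 3 = 9.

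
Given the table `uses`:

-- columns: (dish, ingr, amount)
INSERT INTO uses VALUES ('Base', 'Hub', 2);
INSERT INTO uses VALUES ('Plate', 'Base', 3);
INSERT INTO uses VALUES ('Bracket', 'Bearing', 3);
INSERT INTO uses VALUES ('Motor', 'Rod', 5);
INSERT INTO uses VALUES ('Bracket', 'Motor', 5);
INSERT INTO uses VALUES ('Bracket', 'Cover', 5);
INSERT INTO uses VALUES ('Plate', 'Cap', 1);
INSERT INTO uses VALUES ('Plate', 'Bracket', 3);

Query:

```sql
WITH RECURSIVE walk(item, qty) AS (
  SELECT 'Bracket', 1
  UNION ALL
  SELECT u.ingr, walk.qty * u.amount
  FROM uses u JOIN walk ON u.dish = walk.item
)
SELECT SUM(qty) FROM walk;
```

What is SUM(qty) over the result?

Base: (Bracket, qty=1).
Iteration 1: components of {Bracket} -> Bearing = 1*3 = 3, Cover = 1*5 = 5, Motor = 1*5 = 5.
Iteration 2: components of {Bearing,Cover,Motor} -> Rod = 5*5 = 25.
Iteration 3: no further components; recursion stops.
SUM(qty) = 1 + 3 + 5 + 5 + 25 = 39.

39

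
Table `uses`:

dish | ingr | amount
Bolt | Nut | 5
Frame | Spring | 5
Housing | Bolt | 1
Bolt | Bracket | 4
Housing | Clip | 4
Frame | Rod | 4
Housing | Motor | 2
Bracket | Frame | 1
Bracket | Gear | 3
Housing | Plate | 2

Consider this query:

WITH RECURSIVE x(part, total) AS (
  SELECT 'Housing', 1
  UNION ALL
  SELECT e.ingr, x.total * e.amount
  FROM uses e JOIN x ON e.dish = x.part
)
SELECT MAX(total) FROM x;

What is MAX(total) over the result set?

Base: (Housing, total=1).
Iteration 1: components of {Housing} -> Bolt = 1*1 = 1, Clip = 1*4 = 4, Motor = 1*2 = 2, Plate = 1*2 = 2.
Iteration 2: components of {Bolt,Clip,Motor,Plate} -> Bracket = 1*4 = 4, Nut = 1*5 = 5.
Iteration 3: components of {Bracket,Nut} -> Frame = 4*1 = 4, Gear = 4*3 = 12.
Iteration 4: components of {Frame,Gear} -> Rod = 4*4 = 16, Spring = 4*5 = 20.
Iteration 5: no further components; recursion stops.
total values: 1, 2, 4, 1, 2, 4, 5, 4, 12, 16, 20; the maximum is 20.

20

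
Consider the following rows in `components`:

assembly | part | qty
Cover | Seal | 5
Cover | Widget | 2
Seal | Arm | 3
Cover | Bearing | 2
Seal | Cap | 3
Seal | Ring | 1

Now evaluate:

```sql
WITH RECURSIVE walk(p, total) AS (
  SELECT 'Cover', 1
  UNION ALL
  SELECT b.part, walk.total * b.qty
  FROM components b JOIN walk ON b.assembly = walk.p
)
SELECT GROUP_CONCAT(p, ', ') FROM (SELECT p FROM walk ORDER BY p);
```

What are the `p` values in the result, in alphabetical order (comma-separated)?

Base: (Cover, total=1).
Iteration 1: components of {Cover} -> Bearing = 1*2 = 2, Seal = 1*5 = 5, Widget = 1*2 = 2.
Iteration 2: components of {Bearing,Seal,Widget} -> Arm = 5*3 = 15, Cap = 5*3 = 15, Ring = 5*1 = 5.
Iteration 3: no further components; recursion stops.

Arm, Bearing, Cap, Cover, Ring, Seal, Widget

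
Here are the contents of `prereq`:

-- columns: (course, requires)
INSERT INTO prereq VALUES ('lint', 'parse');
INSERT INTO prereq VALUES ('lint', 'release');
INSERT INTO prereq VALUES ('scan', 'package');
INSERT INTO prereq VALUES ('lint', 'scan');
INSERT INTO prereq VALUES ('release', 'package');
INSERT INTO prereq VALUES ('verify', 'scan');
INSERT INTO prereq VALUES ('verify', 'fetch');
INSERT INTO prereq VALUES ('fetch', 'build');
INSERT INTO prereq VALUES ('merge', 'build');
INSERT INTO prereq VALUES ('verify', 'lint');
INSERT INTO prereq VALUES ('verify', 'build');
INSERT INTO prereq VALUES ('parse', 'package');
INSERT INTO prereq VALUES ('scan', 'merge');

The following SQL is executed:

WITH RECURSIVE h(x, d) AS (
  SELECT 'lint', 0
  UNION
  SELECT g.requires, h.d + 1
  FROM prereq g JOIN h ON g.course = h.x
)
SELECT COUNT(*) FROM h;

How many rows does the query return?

Base: (lint, d=0).
Iteration 1: edges from {lint} -> (parse, d=1), (release, d=1), (scan, d=1).
Iteration 2: edges from {parse,release,scan} -> (merge, d=2), (package, d=2). [UNION drops 2 duplicate row(s)]
Iteration 3: edges from {merge,package} -> (build, d=3).
Iteration 4: no outgoing edges from {build}; recursion stops.
Total rows emitted: 7.

7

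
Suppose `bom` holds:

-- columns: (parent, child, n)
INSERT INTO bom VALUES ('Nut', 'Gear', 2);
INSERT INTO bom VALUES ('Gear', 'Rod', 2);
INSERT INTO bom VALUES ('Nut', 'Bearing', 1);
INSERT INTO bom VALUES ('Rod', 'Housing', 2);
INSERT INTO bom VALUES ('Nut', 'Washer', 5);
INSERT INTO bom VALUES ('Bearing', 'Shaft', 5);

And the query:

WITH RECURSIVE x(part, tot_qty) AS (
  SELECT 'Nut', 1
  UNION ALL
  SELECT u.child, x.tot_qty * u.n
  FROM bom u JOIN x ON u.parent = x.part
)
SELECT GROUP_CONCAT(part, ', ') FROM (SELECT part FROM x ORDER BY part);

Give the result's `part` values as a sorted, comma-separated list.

Base: (Nut, tot_qty=1).
Iteration 1: components of {Nut} -> Bearing = 1*1 = 1, Gear = 1*2 = 2, Washer = 1*5 = 5.
Iteration 2: components of {Bearing,Gear,Washer} -> Rod = 2*2 = 4, Shaft = 1*5 = 5.
Iteration 3: components of {Rod,Shaft} -> Housing = 4*2 = 8.
Iteration 4: no further components; recursion stops.

Bearing, Gear, Housing, Nut, Rod, Shaft, Washer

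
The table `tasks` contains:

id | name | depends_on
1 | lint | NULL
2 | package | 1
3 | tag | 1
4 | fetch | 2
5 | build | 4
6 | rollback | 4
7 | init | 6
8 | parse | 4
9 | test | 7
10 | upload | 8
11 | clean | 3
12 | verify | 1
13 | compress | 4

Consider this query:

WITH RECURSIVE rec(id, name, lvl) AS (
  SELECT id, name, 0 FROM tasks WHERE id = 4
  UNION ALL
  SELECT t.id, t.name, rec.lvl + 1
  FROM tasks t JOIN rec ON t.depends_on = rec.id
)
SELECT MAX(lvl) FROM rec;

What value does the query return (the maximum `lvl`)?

3

Base: id=4 (fetch) at lvl 0.
Iteration 1: rows with depends_on in {4} -> build (id 5, lvl 1), rollback (id 6, lvl 1), parse (id 8, lvl 1), compress (id 13, lvl 1).
Iteration 2: rows with depends_on in {5,6,8,13} -> init (id 7, lvl 2), upload (id 10, lvl 2).
Iteration 3: rows with depends_on in {7,10} -> test (id 9, lvl 3).
Iteration 4: no rows with depends_on in {9}; recursion stops.
lvl values: 0, 1, 1, 1, 1, 2, 2, 3; the maximum is 3.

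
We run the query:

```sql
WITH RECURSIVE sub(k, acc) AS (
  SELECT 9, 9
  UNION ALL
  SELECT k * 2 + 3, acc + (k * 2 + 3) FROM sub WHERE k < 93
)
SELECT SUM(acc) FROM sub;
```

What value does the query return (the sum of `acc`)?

282

Base: k=9, acc=9.
Iteration 1: 9 < 93 holds -> k = 9 * 2 + 3 = 21, acc = 9 + 21 = 30.
Iteration 2: 21 < 93 holds -> k = 21 * 2 + 3 = 45, acc = 30 + 45 = 75.
Iteration 3: 45 < 93 holds -> k = 45 * 2 + 3 = 93, acc = 75 + 93 = 168.
Iteration 4: 93 < 93 fails; recursion stops.
SUM(acc) = 9 + 30 + 75 + 168 = 282.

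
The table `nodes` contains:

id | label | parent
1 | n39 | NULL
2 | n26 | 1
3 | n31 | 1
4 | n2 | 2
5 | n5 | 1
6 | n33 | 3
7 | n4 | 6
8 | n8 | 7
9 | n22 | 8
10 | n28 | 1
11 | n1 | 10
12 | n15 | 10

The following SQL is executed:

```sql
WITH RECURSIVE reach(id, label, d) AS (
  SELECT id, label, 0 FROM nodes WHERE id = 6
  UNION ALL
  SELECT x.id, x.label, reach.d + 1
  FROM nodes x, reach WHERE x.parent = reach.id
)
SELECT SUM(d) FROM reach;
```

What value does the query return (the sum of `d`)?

Base: id=6 (n33) at d 0.
Iteration 1: rows with parent in {6} -> n4 (id 7, d 1).
Iteration 2: rows with parent in {7} -> n8 (id 8, d 2).
Iteration 3: rows with parent in {8} -> n22 (id 9, d 3).
Iteration 4: no rows with parent in {9}; recursion stops.
SUM(d) = 0 + 1 + 2 + 3 = 6.

6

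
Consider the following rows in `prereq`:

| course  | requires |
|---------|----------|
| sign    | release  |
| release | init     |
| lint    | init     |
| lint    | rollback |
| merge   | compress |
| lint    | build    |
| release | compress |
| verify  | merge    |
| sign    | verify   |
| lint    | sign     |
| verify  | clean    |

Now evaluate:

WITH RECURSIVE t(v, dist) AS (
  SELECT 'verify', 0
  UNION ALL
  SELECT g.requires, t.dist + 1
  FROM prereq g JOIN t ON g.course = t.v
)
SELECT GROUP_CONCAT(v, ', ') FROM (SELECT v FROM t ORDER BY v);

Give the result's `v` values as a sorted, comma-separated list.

clean, compress, merge, verify

Base: (verify, dist=0).
Iteration 1: edges from {verify} -> (clean, dist=1), (merge, dist=1).
Iteration 2: edges from {clean,merge} -> (compress, dist=2).
Iteration 3: no outgoing edges from {compress}; recursion stops.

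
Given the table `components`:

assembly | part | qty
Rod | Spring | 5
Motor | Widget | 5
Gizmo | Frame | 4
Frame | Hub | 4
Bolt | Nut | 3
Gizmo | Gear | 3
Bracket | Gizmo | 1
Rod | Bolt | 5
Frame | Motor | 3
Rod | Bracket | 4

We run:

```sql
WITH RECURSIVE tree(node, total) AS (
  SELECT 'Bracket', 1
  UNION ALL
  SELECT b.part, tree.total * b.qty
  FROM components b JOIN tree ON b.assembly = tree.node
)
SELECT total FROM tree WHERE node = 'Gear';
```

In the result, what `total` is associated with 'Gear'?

3

Base: (Bracket, total=1).
Iteration 1: components of {Bracket} -> Gizmo = 1*1 = 1.
Iteration 2: components of {Gizmo} -> Frame = 1*4 = 4, Gear = 1*3 = 3.
Iteration 3: components of {Frame,Gear} -> Hub = 4*4 = 16, Motor = 4*3 = 12.
Iteration 4: components of {Hub,Motor} -> Widget = 12*5 = 60.
Iteration 5: no further components; recursion stops.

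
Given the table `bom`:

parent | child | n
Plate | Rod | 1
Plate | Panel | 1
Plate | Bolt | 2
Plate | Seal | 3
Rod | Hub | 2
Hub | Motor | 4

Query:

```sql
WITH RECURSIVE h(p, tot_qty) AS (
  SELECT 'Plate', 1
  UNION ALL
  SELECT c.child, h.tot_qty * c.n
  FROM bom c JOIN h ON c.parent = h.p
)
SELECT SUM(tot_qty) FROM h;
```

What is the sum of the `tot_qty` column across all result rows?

18

Base: (Plate, tot_qty=1).
Iteration 1: components of {Plate} -> Bolt = 1*2 = 2, Panel = 1*1 = 1, Rod = 1*1 = 1, Seal = 1*3 = 3.
Iteration 2: components of {Bolt,Panel,Rod,Seal} -> Hub = 1*2 = 2.
Iteration 3: components of {Hub} -> Motor = 2*4 = 8.
Iteration 4: no further components; recursion stops.
SUM(tot_qty) = 1 + 1 + 1 + 2 + 3 + 2 + 8 = 18.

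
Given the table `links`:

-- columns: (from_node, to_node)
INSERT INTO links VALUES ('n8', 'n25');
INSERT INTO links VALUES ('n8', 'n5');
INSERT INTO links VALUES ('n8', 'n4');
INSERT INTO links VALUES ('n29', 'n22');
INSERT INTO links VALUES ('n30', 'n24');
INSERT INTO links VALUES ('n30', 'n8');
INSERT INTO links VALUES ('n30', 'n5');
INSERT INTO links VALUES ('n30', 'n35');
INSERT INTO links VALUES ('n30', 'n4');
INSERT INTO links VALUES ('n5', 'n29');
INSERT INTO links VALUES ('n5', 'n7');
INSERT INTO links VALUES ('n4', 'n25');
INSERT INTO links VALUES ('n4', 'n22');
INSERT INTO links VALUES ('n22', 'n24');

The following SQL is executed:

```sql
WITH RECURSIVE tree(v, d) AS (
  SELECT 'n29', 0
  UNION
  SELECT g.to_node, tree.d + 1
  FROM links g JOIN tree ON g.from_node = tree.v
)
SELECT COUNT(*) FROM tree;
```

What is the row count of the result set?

3

Base: (n29, d=0).
Iteration 1: edges from {n29} -> (n22, d=1).
Iteration 2: edges from {n22} -> (n24, d=2).
Iteration 3: no outgoing edges from {n24}; recursion stops.
Total rows emitted: 3.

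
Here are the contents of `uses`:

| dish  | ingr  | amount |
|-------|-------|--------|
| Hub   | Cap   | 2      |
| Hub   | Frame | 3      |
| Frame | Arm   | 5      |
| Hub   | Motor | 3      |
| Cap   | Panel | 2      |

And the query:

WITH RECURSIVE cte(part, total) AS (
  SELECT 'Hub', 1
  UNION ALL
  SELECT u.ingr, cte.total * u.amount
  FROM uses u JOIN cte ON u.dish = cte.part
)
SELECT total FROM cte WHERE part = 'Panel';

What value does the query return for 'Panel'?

Base: (Hub, total=1).
Iteration 1: components of {Hub} -> Cap = 1*2 = 2, Frame = 1*3 = 3, Motor = 1*3 = 3.
Iteration 2: components of {Cap,Frame,Motor} -> Arm = 3*5 = 15, Panel = 2*2 = 4.
Iteration 3: no further components; recursion stops.

4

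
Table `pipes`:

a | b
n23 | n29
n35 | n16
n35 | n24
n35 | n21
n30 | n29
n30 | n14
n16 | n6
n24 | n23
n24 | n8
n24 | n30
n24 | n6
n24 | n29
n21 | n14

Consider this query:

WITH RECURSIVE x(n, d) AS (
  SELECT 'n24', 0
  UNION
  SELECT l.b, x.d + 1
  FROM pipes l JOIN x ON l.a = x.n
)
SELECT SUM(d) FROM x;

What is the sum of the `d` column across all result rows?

9

Base: (n24, d=0).
Iteration 1: edges from {n24} -> (n23, d=1), (n29, d=1), (n30, d=1), (n6, d=1), (n8, d=1).
Iteration 2: edges from {n23,n29,n30,n6,n8} -> (n14, d=2), (n29, d=2). [UNION drops 1 duplicate row(s)]
Iteration 3: no outgoing edges from {n14,n29}; recursion stops.
SUM(d) = 0 + 1 + 1 + 1 + 1 + 1 + 2 + 2 = 9.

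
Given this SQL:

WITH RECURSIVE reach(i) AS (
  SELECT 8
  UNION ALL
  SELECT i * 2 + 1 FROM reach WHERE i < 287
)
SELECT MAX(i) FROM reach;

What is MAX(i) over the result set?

287

Base: i=8.
Iteration 1: 8 < 287 holds -> i = 8 * 2 + 1 = 17.
Iteration 2: 17 < 287 holds -> i = 17 * 2 + 1 = 35.
Iteration 3: 35 < 287 holds -> i = 35 * 2 + 1 = 71.
Iteration 4: 71 < 287 holds -> i = 71 * 2 + 1 = 143.
Iteration 5: 143 < 287 holds -> i = 143 * 2 + 1 = 287.
Iteration 6: 287 < 287 fails; recursion stops.
i values: 8, 17, 35, 71, 143, 287; the maximum is 287.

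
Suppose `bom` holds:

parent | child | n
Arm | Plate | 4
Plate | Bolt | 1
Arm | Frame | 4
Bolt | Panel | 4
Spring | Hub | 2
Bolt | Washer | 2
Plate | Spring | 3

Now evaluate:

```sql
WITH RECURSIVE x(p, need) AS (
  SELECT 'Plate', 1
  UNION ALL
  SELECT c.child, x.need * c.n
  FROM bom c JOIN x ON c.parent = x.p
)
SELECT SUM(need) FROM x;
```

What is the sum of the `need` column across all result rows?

17

Base: (Plate, need=1).
Iteration 1: components of {Plate} -> Bolt = 1*1 = 1, Spring = 1*3 = 3.
Iteration 2: components of {Bolt,Spring} -> Hub = 3*2 = 6, Panel = 1*4 = 4, Washer = 1*2 = 2.
Iteration 3: no further components; recursion stops.
SUM(need) = 1 + 3 + 1 + 6 + 4 + 2 = 17.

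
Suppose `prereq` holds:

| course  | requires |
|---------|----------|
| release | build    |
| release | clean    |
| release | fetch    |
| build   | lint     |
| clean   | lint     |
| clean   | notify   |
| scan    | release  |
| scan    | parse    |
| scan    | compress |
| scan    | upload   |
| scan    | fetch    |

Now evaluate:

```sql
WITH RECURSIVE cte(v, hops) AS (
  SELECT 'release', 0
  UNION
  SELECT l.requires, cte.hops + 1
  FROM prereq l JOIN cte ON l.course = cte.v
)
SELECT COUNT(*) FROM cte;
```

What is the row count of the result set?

6

Base: (release, hops=0).
Iteration 1: edges from {release} -> (build, hops=1), (clean, hops=1), (fetch, hops=1).
Iteration 2: edges from {build,clean,fetch} -> (lint, hops=2), (notify, hops=2). [UNION drops 1 duplicate row(s)]
Iteration 3: no outgoing edges from {lint,notify}; recursion stops.
Total rows emitted: 6.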